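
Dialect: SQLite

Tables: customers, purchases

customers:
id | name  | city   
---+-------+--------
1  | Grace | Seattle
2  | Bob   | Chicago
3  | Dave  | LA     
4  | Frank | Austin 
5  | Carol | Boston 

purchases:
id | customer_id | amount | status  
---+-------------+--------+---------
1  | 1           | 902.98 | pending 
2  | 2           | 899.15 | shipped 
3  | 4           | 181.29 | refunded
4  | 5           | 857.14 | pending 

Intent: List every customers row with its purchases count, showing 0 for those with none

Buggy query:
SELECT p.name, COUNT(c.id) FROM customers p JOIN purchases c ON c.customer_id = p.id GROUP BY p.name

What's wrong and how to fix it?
Bug: INNER JOIN drops customers rows that have no matching purchases rows

Fix: Switch to LEFT JOIN to retain unmatched parent rows

Corrected query:
SELECT p.name, COUNT(c.id) FROM customers p LEFT JOIN purchases c ON c.customer_id = p.id GROUP BY p.name

Result:
name  | COUNT(c.id)
------+------------
Bob   | 1          
Carol | 1          
Dave  | 0          
Frank | 1          
Grace | 1          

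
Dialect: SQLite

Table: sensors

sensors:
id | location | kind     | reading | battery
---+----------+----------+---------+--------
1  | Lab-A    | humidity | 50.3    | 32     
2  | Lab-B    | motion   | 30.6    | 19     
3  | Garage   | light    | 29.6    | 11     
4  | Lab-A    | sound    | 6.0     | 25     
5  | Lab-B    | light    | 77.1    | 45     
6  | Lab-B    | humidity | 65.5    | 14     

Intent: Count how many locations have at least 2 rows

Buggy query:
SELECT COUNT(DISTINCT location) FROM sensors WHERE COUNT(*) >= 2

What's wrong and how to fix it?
Bug: COUNT(*) cannot appear in WHERE; the per-group count doesn't exist yet

Fix: Use a subquery that GROUPs and filters with HAVING, then count its rows

Corrected query:
SELECT COUNT(*) FROM (SELECT location FROM sensors GROUP BY location HAVING COUNT(*) >= 2)

Result:
COUNT(*)
--------
2       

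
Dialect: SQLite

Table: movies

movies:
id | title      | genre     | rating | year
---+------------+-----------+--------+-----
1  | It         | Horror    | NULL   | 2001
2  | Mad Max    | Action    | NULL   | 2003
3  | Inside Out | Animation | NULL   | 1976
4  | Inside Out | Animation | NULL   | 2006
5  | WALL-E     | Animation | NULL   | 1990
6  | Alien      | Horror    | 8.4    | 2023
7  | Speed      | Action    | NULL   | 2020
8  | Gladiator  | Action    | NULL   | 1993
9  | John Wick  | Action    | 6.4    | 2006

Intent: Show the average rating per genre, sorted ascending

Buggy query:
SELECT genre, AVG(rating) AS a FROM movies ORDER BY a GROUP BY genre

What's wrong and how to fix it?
Bug: ORDER BY appears before GROUP BY; SQL clause order requires GROUP BY first

Fix: Move ORDER BY to the end, after GROUP BY

Corrected query:
SELECT genre, AVG(rating) AS a FROM movies GROUP BY genre ORDER BY a

Result:
genre     | a   
----------+-----
Animation | NULL
Action    | 6.4 
Horror    | 8.4 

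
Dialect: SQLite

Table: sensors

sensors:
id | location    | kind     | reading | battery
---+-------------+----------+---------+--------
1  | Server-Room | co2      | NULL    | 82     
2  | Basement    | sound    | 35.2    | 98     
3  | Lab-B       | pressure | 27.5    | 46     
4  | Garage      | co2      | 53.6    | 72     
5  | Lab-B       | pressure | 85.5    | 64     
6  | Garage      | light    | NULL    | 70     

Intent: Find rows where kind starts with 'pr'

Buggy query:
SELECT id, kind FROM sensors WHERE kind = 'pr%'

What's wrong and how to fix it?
Bug: '=' compares the literal string including the % character; pattern matching needs LIKE

Fix: Use LIKE for wildcard pattern matching

Corrected query:
SELECT id, kind FROM sensors WHERE kind LIKE 'pr%'

Result:
id | kind    
---+---------
3  | pressure
5  | pressure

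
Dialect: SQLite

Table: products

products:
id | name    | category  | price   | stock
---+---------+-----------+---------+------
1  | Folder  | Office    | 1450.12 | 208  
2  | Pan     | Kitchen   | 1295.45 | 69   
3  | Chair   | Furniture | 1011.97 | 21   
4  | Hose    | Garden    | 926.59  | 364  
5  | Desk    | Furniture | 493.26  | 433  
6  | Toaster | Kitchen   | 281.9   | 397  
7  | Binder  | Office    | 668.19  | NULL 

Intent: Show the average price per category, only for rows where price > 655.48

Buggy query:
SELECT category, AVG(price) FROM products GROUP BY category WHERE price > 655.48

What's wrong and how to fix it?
Bug: WHERE cannot follow GROUP BY

Fix: Move the WHERE clause before GROUP BY

Corrected query:
SELECT category, AVG(price) FROM products WHERE price > 655.48 GROUP BY category

Result:
category  | AVG(price)
----------+-----------
Furniture | 1011.97   
Garden    | 926.59    
Kitchen   | 1295.45   
Office    | 1059.155  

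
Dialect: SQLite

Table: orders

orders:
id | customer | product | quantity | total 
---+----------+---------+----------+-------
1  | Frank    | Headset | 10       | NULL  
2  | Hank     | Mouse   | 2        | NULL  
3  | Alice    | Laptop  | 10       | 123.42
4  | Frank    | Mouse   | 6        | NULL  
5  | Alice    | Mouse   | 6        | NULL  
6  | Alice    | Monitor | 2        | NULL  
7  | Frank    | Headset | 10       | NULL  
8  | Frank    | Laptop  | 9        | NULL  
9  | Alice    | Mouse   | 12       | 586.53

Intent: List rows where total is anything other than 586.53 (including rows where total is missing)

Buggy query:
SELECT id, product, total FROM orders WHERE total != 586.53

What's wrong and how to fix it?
Bug: Inequality against NULL is unknown, not true; rows with NULL are dropped

Fix: Handle NULL separately with IS NULL alongside the inequality

Corrected query:
SELECT id, product, total FROM orders WHERE total != 586.53 OR total IS NULL

Result:
id | product | total 
---+---------+-------
1  | Headset | NULL  
2  | Mouse   | NULL  
3  | Laptop  | 123.42
4  | Mouse   | NULL  
5  | Mouse   | NULL  
6  | Monitor | NULL  
7  | Headset | NULL  
8  | Laptop  | NULL  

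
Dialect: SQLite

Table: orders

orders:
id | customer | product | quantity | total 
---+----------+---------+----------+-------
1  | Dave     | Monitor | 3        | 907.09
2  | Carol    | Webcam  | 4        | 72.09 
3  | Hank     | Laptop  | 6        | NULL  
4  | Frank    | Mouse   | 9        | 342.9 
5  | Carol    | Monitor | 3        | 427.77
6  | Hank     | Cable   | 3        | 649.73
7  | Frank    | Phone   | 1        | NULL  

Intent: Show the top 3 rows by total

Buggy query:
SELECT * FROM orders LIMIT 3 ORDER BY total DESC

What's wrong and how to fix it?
Bug: ORDER BY cannot follow LIMIT; LIMIT is the final clause

Fix: Sort with ORDER BY, then apply LIMIT

Corrected query:
SELECT * FROM orders ORDER BY total DESC LIMIT 3

Result:
id | customer | product | quantity | total 
---+----------+---------+----------+-------
1  | Dave     | Monitor | 3        | 907.09
6  | Hank     | Cable   | 3        | 649.73
5  | Carol    | Monitor | 3        | 427.77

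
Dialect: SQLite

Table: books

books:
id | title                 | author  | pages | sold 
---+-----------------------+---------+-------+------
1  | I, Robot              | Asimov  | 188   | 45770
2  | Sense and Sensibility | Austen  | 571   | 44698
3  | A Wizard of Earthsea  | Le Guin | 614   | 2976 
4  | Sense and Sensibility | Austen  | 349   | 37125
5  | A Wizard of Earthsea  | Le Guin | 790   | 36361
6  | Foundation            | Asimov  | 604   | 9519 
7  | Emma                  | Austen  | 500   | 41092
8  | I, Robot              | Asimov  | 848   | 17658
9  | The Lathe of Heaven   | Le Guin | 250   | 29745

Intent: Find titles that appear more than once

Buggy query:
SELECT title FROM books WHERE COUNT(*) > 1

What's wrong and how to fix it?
Bug: COUNT(*) is an aggregate and cannot be used in WHERE

Fix: Group first, then use HAVING for the count condition

Corrected query:
SELECT title FROM books GROUP BY title HAVING COUNT(*) > 1

Result:
title                
---------------------
A Wizard of Earthsea 
I, Robot             
Sense and Sensibility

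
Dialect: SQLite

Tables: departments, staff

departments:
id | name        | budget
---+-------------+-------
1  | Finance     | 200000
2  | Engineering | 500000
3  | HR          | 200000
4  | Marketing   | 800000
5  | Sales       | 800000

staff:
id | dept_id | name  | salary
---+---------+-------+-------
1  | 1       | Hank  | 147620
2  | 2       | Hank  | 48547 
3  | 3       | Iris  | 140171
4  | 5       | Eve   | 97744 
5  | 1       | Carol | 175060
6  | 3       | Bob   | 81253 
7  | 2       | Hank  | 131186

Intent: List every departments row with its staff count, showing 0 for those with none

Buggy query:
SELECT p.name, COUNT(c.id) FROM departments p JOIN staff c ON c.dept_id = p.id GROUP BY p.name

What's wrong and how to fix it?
Bug: An inner join excludes parents with zero children

Fix: Switch to LEFT JOIN to retain unmatched parent rows

Corrected query:
SELECT p.name, COUNT(c.id) FROM departments p LEFT JOIN staff c ON c.dept_id = p.id GROUP BY p.name

Result:
name        | COUNT(c.id)
------------+------------
Engineering | 2          
Finance     | 2          
HR          | 2          
Marketing   | 0          
Sales       | 1          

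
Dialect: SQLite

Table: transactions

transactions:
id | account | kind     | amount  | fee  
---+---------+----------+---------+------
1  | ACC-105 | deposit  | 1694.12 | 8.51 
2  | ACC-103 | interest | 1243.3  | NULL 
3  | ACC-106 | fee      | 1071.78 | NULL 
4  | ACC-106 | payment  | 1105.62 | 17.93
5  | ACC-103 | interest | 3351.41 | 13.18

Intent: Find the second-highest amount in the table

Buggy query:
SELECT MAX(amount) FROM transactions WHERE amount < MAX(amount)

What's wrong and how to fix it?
Bug: The inner MAX is an aggregate inside WHERE, which is not allowed

Fix: Put the inner MAX in a scalar subquery

Corrected query:
SELECT MAX(amount) FROM transactions WHERE amount < (SELECT MAX(amount) FROM transactions)

Result:
MAX(amount)
-----------
1694.12    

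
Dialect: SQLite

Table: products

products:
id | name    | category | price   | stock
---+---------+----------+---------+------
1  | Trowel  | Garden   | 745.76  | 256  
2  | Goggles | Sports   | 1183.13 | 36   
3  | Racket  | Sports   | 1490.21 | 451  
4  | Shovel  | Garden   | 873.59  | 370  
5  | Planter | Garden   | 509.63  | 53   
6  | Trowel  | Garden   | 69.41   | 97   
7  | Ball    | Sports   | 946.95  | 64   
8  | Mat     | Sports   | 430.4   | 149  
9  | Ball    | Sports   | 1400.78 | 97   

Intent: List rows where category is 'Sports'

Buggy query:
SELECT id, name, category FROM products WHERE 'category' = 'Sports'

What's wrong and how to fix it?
Bug: 'category' in single quotes is a string literal, not the column; the comparison is literal-vs-literal and never true

Fix: Remove the quotes around the column name (or use double quotes for an identifier)

Corrected query:
SELECT id, name, category FROM products WHERE category = 'Sports'

Result:
id | name    | category
---+---------+---------
2  | Goggles | Sports  
3  | Racket  | Sports  
7  | Ball    | Sports  
8  | Mat     | Sports  
9  | Ball    | Sports  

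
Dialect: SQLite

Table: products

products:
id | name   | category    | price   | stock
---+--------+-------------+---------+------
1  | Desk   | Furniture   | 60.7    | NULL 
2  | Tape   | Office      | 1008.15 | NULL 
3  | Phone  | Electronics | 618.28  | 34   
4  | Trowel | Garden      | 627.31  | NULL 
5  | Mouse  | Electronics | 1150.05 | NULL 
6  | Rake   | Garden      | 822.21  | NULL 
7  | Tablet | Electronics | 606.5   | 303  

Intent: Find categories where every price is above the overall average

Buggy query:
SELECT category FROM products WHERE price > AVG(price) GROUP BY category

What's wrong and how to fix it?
Bug: WHERE evaluates per row before aggregation, so AVG() is unavailable

Fix: Use a subquery for AVG and a HAVING MIN(...) filter so the condition holds for every row in the group

Corrected query:
SELECT category FROM products GROUP BY category HAVING MIN(price) > (SELECT AVG(price) FROM products)

Result:
category
--------
Office  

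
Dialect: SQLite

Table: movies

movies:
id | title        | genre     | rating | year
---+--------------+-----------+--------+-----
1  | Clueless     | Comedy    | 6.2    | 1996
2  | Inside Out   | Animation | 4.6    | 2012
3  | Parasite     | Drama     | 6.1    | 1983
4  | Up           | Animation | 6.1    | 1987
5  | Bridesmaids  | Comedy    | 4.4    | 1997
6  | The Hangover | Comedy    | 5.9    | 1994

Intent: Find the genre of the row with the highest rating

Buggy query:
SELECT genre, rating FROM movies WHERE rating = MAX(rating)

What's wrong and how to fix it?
Bug: MAX(rating) is an aggregate and cannot be used directly in WHERE

Fix: Use a subquery: WHERE rating = (SELECT MAX(rating) FROM movies)

Corrected query:
SELECT genre, rating FROM movies WHERE rating = (SELECT MAX(rating) FROM movies)

Result:
genre  | rating
-------+-------
Comedy | 6.2   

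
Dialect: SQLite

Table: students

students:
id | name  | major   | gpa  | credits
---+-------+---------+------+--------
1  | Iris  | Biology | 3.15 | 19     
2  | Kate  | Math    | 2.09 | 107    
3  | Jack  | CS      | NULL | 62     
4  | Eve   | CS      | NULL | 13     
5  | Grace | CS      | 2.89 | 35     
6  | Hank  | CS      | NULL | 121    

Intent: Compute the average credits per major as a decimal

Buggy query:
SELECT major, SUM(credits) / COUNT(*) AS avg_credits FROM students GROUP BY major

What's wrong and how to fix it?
Bug: SUM(credits) and COUNT(*) are both integers; the division truncates the fractional part

Fix: Cast one side to REAL so the division keeps the fractional part

Corrected query:
SELECT major, SUM(credits) * 1.0 / COUNT(*) AS avg_credits FROM students GROUP BY major

Result:
major   | avg_credits
--------+------------
Biology | 19         
CS      | 57.75      
Math    | 107        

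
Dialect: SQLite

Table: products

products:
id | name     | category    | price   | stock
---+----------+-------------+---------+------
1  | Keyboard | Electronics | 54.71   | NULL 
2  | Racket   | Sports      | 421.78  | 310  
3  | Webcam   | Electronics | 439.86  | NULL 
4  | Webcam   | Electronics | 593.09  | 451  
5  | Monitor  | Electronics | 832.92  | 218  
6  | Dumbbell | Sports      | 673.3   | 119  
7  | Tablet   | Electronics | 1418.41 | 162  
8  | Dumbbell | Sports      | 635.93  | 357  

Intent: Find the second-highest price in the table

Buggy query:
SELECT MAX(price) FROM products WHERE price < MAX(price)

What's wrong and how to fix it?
Bug: The inner MAX is an aggregate inside WHERE, which is not allowed

Fix: Put the inner MAX in a scalar subquery

Corrected query:
SELECT MAX(price) FROM products WHERE price < (SELECT MAX(price) FROM products)

Result:
MAX(price)
----------
832.92    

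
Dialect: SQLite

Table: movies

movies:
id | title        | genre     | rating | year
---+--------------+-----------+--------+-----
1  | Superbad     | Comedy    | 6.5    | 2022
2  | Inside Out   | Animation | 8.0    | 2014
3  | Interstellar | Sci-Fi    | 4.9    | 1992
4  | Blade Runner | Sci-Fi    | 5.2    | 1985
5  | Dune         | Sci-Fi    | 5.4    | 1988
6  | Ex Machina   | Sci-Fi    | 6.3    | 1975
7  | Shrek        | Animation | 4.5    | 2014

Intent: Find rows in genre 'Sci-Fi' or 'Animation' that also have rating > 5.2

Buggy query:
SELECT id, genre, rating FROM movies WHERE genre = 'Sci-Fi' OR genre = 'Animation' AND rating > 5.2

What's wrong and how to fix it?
Bug: AND binds tighter than OR, so this parses as genre = 'Sci-Fi' OR (genre = 'Animation' AND rating > 5.2)

Fix: Add parentheses around the OR so the AND applies to both alternatives

Corrected query:
SELECT id, genre, rating FROM movies WHERE (genre = 'Sci-Fi' OR genre = 'Animation') AND rating > 5.2

Result:
id | genre     | rating
---+-----------+-------
2  | Animation | 8     
5  | Sci-Fi    | 5.4   
6  | Sci-Fi    | 6.3   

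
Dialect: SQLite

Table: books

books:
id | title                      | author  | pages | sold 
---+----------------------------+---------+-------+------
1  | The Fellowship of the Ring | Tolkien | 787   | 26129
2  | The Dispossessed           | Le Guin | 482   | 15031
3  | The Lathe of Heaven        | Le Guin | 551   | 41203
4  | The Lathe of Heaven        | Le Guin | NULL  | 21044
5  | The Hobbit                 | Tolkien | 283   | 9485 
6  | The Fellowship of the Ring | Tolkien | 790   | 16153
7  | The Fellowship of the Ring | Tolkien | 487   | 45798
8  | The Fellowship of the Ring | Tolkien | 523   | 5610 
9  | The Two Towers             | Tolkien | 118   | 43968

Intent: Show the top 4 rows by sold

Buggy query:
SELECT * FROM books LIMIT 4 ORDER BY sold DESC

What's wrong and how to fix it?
Bug: ORDER BY cannot follow LIMIT; LIMIT is the final clause

Fix: Sort with ORDER BY, then apply LIMIT

Corrected query:
SELECT * FROM books ORDER BY sold DESC LIMIT 4

Result:
id | title                      | author  | pages | sold 
---+----------------------------+---------+-------+------
7  | The Fellowship of the Ring | Tolkien | 487   | 45798
9  | The Two Towers             | Tolkien | 118   | 43968
3  | The Lathe of Heaven        | Le Guin | 551   | 41203
1  | The Fellowship of the Ring | Tolkien | 787   | 26129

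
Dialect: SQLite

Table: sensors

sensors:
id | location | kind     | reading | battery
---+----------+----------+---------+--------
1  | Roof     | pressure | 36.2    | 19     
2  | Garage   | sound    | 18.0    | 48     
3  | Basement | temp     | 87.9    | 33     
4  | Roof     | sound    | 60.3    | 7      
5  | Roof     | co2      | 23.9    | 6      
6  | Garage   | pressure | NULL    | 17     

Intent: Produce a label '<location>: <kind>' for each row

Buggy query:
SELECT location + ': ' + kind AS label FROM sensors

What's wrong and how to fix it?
Bug: SQLite uses || for string concatenation; + coerces text to numbers (yielding 0)

Fix: Replace + with || to concatenate text

Corrected query:
SELECT location || ': ' || kind AS label FROM sensors

Result:
label           
----------------
Roof: pressure  
Garage: sound   
Basement: temp  
Roof: sound     
Roof: co2       
Garage: pressure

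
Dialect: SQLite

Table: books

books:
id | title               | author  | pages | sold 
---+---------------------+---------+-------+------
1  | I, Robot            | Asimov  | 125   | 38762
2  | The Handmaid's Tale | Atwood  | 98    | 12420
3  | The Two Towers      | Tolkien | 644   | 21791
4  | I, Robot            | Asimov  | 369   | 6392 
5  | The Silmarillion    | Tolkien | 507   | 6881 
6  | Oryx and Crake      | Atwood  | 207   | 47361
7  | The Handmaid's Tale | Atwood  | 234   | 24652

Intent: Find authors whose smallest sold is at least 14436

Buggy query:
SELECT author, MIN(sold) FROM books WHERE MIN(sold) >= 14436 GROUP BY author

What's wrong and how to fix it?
Bug: Aggregates like MIN are computed per group after WHERE runs

Fix: Use HAVING for the per-group MIN condition

Corrected query:
SELECT author, MIN(sold) FROM books GROUP BY author HAVING MIN(sold) >= 14436

Result:
(no rows)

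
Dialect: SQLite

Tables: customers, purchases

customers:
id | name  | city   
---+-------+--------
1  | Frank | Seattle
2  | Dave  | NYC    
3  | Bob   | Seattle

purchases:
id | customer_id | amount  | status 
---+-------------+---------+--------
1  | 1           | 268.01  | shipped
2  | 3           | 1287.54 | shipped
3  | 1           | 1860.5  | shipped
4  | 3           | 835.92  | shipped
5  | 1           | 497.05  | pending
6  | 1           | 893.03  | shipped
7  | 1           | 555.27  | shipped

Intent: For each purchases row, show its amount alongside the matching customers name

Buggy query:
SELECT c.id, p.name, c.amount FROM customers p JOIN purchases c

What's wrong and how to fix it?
Bug: JOIN with no ON clause produces a cartesian product; every purchases row pairs with every customers row

Fix: Specify the join condition linking the foreign key to the parent id

Corrected query:
SELECT c.id, p.name, c.amount FROM customers p JOIN purchases c ON c.customer_id = p.id

Result:
id | name  | amount 
---+-------+--------
1  | Frank | 268.01 
2  | Bob   | 1287.54
3  | Frank | 1860.5 
4  | Bob   | 835.92 
5  | Frank | 497.05 
6  | Frank | 893.03 
7  | Frank | 555.27 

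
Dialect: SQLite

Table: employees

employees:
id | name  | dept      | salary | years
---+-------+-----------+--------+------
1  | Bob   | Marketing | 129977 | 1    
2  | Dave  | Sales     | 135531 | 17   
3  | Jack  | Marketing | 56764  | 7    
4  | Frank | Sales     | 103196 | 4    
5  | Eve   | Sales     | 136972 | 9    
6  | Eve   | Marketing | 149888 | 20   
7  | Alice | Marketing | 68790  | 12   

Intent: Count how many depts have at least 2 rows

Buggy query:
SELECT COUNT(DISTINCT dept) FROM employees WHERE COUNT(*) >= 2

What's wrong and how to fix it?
Bug: WHERE filters individual rows, not groups, so a group-level COUNT is invalid there

Fix: Group first with HAVING COUNT(*) >= 2, then COUNT the resulting groups

Corrected query:
SELECT COUNT(*) FROM (SELECT dept FROM employees GROUP BY dept HAVING COUNT(*) >= 2)

Result:
COUNT(*)
--------
2       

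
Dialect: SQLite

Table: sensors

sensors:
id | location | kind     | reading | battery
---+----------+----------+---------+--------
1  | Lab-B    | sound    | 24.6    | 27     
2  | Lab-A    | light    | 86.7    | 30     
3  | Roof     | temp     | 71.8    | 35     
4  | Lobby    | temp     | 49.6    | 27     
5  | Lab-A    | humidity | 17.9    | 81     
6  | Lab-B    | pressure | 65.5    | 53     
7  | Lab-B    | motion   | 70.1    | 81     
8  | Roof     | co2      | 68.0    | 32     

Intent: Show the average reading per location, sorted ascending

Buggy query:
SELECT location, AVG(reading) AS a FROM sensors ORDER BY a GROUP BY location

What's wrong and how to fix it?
Bug: ORDER BY appears before GROUP BY; SQL clause order requires GROUP BY first

Fix: Move ORDER BY to the end, after GROUP BY

Corrected query:
SELECT location, AVG(reading) AS a FROM sensors GROUP BY location ORDER BY a

Result:
location | a   
---------+-----
Lobby    | 49.6
Lab-A    | 52.3
Lab-B    | 53.4
Roof     | 69.9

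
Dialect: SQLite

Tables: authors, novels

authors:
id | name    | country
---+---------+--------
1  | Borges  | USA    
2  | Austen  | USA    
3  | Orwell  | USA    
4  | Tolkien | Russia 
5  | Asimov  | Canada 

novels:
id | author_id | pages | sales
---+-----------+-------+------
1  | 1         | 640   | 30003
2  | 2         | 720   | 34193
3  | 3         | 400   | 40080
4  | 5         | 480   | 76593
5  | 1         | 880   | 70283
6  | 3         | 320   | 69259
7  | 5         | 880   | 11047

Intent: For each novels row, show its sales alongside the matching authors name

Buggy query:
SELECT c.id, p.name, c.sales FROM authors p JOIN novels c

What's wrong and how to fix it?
Bug: Missing join condition: each novels row is matched to all authors rows instead of just its own

Fix: Add ON c.author_id = p.id to the JOIN

Corrected query:
SELECT c.id, p.name, c.sales FROM authors p JOIN novels c ON c.author_id = p.id

Result:
id | name   | sales
---+--------+------
1  | Borges | 30003
2  | Austen | 34193
3  | Orwell | 40080
4  | Asimov | 76593
5  | Borges | 70283
6  | Orwell | 69259
7  | Asimov | 11047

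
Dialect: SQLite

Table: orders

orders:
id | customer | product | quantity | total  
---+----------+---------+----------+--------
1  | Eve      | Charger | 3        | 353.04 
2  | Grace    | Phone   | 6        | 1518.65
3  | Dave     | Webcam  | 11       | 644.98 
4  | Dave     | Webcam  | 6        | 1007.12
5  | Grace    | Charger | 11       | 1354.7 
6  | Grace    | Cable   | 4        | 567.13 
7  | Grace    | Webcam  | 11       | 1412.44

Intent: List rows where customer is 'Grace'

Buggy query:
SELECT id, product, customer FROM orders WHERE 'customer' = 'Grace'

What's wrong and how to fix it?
Bug: Single quotes denote string literals in SQL; the column name is being compared as a constant string

Fix: Reference the column as customer without single quotes

Corrected query:
SELECT id, product, customer FROM orders WHERE customer = 'Grace'

Result:
id | product | customer
---+---------+---------
2  | Phone   | Grace   
5  | Charger | Grace   
6  | Cable   | Grace   
7  | Webcam  | Grace   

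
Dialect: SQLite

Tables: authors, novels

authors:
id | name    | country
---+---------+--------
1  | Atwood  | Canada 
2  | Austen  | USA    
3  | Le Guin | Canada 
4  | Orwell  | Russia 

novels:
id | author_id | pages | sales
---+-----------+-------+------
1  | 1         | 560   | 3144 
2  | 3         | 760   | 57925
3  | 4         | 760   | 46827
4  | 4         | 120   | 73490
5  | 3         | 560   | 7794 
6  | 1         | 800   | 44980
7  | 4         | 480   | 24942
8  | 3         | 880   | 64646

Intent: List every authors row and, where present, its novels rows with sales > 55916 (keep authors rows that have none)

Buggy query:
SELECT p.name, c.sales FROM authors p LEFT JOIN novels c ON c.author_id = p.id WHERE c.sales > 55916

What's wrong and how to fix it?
Bug: A WHERE condition on the right-hand table after LEFT JOIN drops unmatched parents

Fix: Move the right-table condition into the ON clause so unmatched parents are kept

Corrected query:
SELECT p.name, c.sales FROM authors p LEFT JOIN novels c ON c.author_id = p.id AND c.sales > 55916

Result:
name    | sales
--------+------
Atwood  | NULL 
Austen  | NULL 
Le Guin | 57925
Le Guin | 64646
Orwell  | 73490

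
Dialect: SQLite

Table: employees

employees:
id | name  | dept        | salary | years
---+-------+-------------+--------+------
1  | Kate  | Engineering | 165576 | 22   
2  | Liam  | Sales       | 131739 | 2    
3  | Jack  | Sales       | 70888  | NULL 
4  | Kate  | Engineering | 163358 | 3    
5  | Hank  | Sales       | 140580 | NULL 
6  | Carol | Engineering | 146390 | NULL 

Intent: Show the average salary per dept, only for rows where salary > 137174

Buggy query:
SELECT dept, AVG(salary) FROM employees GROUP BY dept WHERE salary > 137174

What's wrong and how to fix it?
Bug: WHERE cannot follow GROUP BY

Fix: Move the WHERE clause before GROUP BY

Corrected query:
SELECT dept, AVG(salary) FROM employees WHERE salary > 137174 GROUP BY dept

Result:
dept        | AVG(salary)  
------------+--------------
Engineering | 158441.333333
Sales       | 140580       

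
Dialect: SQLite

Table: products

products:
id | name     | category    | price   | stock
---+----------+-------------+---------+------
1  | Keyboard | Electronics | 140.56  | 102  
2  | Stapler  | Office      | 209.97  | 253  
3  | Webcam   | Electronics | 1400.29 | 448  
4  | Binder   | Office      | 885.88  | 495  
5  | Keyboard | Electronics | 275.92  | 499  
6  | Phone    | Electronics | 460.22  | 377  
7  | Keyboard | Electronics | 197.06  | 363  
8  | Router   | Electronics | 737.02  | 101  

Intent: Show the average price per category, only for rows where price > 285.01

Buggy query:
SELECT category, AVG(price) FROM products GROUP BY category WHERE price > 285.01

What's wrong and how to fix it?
Bug: WHERE cannot follow GROUP BY

Fix: Place WHERE between FROM and GROUP BY

Corrected query:
SELECT category, AVG(price) FROM products WHERE price > 285.01 GROUP BY category

Result:
category    | AVG(price)
------------+-----------
Electronics | 865.843333
Office      | 885.88    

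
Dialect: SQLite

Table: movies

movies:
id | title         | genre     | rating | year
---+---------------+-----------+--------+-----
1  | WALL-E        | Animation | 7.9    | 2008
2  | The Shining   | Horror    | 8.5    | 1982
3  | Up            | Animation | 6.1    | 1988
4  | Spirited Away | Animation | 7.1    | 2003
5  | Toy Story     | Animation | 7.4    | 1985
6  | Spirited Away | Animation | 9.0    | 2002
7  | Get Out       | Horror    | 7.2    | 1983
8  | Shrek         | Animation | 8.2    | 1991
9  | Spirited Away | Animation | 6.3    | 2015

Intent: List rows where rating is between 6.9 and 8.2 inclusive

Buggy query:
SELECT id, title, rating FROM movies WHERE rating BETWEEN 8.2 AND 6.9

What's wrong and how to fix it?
Bug: BETWEEN expects the lower bound first; with 8.2 AND 6.9 the range is empty

Fix: Swap the bounds so the smaller value comes first

Corrected query:
SELECT id, title, rating FROM movies WHERE rating BETWEEN 6.9 AND 8.2

Result:
id | title         | rating
---+---------------+-------
1  | WALL-E        | 7.9   
4  | Spirited Away | 7.1   
5  | Toy Story     | 7.4   
7  | Get Out       | 7.2   
8  | Shrek         | 8.2   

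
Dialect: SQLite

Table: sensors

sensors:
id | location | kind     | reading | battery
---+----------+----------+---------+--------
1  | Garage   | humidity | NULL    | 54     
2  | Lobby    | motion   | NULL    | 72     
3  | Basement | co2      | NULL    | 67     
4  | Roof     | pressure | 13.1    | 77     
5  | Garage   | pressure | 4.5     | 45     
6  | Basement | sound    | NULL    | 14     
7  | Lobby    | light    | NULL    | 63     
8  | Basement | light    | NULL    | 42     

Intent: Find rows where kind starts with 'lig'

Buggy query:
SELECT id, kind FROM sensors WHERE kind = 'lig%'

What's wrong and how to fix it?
Bug: '=' compares the literal string including the % character; pattern matching needs LIKE

Fix: Use LIKE for wildcard pattern matching

Corrected query:
SELECT id, kind FROM sensors WHERE kind LIKE 'lig%'

Result:
id | kind 
---+------
7  | light
8  | light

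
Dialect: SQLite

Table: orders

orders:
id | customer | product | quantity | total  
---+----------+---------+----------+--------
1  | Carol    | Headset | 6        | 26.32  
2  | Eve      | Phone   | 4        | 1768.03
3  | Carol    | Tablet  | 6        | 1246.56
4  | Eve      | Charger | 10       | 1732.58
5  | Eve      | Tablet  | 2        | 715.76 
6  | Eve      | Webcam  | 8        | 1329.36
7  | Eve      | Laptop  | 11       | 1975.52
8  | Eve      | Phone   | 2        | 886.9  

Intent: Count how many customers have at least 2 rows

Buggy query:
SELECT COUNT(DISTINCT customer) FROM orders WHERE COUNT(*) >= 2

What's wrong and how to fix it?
Bug: COUNT(*) cannot appear in WHERE; the per-group count doesn't exist yet

Fix: Group first with HAVING COUNT(*) >= 2, then COUNT the resulting groups

Corrected query:
SELECT COUNT(*) FROM (SELECT customer FROM orders GROUP BY customer HAVING COUNT(*) >= 2)

Result:
COUNT(*)
--------
2       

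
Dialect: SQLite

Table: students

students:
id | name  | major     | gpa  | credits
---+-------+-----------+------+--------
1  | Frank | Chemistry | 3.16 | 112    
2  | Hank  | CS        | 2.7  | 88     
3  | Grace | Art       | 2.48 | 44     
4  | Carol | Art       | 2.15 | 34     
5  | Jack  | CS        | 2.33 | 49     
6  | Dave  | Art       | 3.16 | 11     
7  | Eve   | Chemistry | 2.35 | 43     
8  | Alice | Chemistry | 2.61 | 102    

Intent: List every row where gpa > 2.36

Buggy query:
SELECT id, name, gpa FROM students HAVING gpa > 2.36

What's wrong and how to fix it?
Bug: HAVING filters the output of aggregation, but this query has no GROUP BY and no aggregate functions, so SQLite rejects it (HAVING clause on a non-aggregate query); the condition here is per row

Fix: Use WHERE for row-level filtering

Corrected query:
SELECT id, name, gpa FROM students WHERE gpa > 2.36

Result:
id | name  | gpa 
---+-------+-----
1  | Frank | 3.16
2  | Hank  | 2.7 
3  | Grace | 2.48
6  | Dave  | 3.16
8  | Alice | 2.61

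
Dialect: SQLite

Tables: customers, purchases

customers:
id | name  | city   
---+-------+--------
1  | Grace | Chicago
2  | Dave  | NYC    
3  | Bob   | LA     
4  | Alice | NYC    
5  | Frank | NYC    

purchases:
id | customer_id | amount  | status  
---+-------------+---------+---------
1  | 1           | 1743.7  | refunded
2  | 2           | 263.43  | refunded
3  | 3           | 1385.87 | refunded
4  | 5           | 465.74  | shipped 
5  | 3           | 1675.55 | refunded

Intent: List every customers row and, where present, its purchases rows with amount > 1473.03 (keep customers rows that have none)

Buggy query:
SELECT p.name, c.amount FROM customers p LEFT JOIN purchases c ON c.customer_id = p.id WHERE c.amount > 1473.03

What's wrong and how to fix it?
Bug: A WHERE condition on the right-hand table after LEFT JOIN drops unmatched parents

Fix: Move the right-table condition into the ON clause so unmatched parents are kept

Corrected query:
SELECT p.name, c.amount FROM customers p LEFT JOIN purchases c ON c.customer_id = p.id AND c.amount > 1473.03

Result:
name  | amount 
------+--------
Grace | 1743.7 
Dave  | NULL   
Bob   | 1675.55
Alice | NULL   
Frank | NULL   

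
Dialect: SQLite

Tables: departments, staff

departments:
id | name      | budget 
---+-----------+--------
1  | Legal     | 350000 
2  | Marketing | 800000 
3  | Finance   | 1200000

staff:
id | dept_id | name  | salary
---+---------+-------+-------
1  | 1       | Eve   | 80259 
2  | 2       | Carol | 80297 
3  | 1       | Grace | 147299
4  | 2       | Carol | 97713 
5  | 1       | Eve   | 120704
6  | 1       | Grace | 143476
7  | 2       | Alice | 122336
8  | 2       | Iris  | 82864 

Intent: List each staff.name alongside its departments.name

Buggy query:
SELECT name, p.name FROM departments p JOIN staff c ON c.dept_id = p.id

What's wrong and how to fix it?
Bug: Both tables have a 'name' column; the unqualified reference is ambiguous

Fix: Qualify the column with its table alias (c.name)

Corrected query:
SELECT c.name, p.name FROM departments p JOIN staff c ON c.dept_id = p.id

Result:
name  | name     
------+----------
Eve   | Legal    
Carol | Marketing
Grace | Legal    
Carol | Marketing
Eve   | Legal    
Grace | Legal    
Alice | Marketing
Iris  | Marketing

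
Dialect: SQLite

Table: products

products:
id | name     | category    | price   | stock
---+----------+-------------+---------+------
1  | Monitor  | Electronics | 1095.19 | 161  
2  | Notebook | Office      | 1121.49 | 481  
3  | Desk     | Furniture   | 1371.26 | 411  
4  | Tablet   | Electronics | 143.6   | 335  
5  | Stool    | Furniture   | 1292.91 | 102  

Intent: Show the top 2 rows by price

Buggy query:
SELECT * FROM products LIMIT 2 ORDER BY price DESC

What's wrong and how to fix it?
Bug: ORDER BY cannot follow LIMIT; LIMIT is the final clause

Fix: Sort with ORDER BY, then apply LIMIT

Corrected query:
SELECT * FROM products ORDER BY price DESC LIMIT 2

Result:
id | name  | category  | price   | stock
---+-------+-----------+---------+------
3  | Desk  | Furniture | 1371.26 | 411  
5  | Stool | Furniture | 1292.91 | 102  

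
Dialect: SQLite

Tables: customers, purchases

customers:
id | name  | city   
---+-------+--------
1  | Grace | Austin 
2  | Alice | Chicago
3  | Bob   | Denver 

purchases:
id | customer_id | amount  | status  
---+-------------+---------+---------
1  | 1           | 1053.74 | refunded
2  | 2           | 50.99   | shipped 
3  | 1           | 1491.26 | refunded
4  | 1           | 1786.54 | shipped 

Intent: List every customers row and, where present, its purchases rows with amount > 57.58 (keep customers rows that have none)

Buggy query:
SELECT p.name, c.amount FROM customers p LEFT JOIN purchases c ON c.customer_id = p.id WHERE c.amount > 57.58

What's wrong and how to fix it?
Bug: Filtering c.amount in WHERE discards the NULL rows produced by LEFT JOIN, turning it into an inner join

Fix: Put 'c.amount > 57.58' in the JOIN's ON clause instead of WHERE

Corrected query:
SELECT p.name, c.amount FROM customers p LEFT JOIN purchases c ON c.customer_id = p.id AND c.amount > 57.58

Result:
name  | amount 
------+--------
Grace | 1053.74
Grace | 1491.26
Grace | 1786.54
Alice | NULL   
Bob   | NULL   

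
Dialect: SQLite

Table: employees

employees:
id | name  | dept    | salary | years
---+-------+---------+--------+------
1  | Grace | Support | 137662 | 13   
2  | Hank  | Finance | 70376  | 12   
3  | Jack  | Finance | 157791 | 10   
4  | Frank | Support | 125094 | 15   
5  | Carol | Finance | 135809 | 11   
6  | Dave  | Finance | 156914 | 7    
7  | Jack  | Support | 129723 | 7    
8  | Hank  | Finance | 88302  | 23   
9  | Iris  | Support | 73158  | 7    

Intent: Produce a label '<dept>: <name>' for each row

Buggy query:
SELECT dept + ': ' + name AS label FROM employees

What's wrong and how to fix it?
Bug: '+' is numeric addition; on text columns SQLite converts them to 0 instead of concatenating

Fix: Use the || operator for string concatenation

Corrected query:
SELECT dept || ': ' || name AS label FROM employees

Result:
label         
--------------
Support: Grace
Finance: Hank 
Finance: Jack 
Support: Frank
Finance: Carol
Finance: Dave 
Support: Jack 
Finance: Hank 
Support: Iris 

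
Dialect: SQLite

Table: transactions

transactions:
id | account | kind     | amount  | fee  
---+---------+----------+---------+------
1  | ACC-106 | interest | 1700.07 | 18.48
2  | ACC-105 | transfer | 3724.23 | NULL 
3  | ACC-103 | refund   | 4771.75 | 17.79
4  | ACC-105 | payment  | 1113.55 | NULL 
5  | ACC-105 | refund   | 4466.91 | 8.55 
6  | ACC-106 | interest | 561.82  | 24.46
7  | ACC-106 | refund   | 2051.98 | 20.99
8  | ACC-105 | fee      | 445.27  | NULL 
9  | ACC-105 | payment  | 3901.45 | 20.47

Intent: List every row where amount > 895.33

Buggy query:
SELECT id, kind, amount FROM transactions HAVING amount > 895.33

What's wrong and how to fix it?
Bug: This is a non-aggregate query (no GROUP BY, no aggregates), so in SQLite the HAVING clause is invalid here; a row-level condition belongs in WHERE

Fix: Use WHERE for row-level filtering

Corrected query:
SELECT id, kind, amount FROM transactions WHERE amount > 895.33

Result:
id | kind     | amount 
---+----------+--------
1  | interest | 1700.07
2  | transfer | 3724.23
3  | refund   | 4771.75
4  | payment  | 1113.55
5  | refund   | 4466.91
7  | refund   | 2051.98
9  | payment  | 3901.45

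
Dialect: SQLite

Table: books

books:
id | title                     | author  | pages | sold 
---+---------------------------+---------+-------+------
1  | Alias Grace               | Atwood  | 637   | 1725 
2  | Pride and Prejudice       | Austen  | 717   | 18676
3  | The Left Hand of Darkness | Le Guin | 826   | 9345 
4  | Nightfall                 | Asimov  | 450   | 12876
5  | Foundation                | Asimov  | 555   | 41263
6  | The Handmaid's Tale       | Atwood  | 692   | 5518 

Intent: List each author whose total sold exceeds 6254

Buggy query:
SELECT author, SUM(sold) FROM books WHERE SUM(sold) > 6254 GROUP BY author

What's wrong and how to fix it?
Bug: SUM(sold) is an aggregate, but WHERE filters rows before aggregation

Fix: Use HAVING (which filters groups after aggregation) instead of WHERE

Corrected query:
SELECT author, SUM(sold) FROM books GROUP BY author HAVING SUM(sold) > 6254

Result:
author  | SUM(sold)
--------+----------
Asimov  | 54139    
Atwood  | 7243     
Austen  | 18676    
Le Guin | 9345     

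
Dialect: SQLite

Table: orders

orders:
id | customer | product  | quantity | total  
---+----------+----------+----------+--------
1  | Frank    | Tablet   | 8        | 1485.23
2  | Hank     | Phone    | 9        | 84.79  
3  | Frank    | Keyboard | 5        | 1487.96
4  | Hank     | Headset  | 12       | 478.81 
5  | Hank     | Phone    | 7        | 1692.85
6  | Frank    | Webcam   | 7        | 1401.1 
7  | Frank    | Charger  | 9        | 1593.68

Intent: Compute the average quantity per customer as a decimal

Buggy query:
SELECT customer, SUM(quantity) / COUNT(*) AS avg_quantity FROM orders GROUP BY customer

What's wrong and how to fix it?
Bug: SUM(quantity) and COUNT(*) are both integers; the division truncates the fractional part

Fix: Multiply by 1.0 (or CAST to REAL) to force floating-point division

Corrected query:
SELECT customer, SUM(quantity) * 1.0 / COUNT(*) AS avg_quantity FROM orders GROUP BY customer

Result:
customer | avg_quantity
---------+-------------
Frank    | 7.25        
Hank     | 9.333333    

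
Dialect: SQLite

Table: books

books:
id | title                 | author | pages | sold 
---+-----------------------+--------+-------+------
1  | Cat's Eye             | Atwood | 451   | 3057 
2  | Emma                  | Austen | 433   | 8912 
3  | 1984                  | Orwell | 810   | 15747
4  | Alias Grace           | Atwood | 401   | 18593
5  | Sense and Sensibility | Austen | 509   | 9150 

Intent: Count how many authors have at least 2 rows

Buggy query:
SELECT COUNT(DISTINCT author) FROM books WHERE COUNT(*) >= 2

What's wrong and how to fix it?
Bug: COUNT(*) cannot appear in WHERE; the per-group count doesn't exist yet

Fix: Use a subquery that GROUPs and filters with HAVING, then count its rows

Corrected query:
SELECT COUNT(*) FROM (SELECT author FROM books GROUP BY author HAVING COUNT(*) >= 2)

Result:
COUNT(*)
--------
2       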